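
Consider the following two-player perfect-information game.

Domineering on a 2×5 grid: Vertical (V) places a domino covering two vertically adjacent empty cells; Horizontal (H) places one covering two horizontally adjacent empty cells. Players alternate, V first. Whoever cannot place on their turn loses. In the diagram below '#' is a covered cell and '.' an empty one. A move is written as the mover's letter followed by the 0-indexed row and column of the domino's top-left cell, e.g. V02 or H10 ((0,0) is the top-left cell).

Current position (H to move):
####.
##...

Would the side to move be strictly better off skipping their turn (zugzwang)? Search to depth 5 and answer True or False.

zugzwang(####./##..., H) = False

p1 H@[####./##...]: H12[####./####.]-1 H13[####./##.##]+1*
p2 V@[####./##.##] terminal -1; root [####./##...] d5
if H skipped the turn, V would face:
~ p1 V@[####./##...]: V04[#####/##..#]-1*
~ p2 H@[#####/##..#]: H12[#####/#####]+1*
~ p3 V@[#####/#####] terminal -1; root [####./##...] d5
compare (H): move=+1 vs pass=+1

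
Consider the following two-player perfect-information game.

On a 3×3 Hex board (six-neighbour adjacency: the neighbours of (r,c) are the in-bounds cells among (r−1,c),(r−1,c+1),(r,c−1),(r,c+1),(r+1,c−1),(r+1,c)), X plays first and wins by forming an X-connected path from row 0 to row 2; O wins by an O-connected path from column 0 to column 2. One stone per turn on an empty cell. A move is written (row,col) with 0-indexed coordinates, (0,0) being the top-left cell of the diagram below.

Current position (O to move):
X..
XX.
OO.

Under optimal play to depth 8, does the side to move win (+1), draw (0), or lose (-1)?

value(X../XX./OO., O) = +1

ply 1, O at X../XX./OO. | (0,1)=+1→XO./XX./OO.*; (0,2)=+1→X.O/XX./OO.; (1,2)=+1→X../XXO/OO.; (2,2)=+1→X../XX./OOO
ply 2, X at XO./XX./OO. | (0,2)=-1→XOX/XX./OO.*; (1,2)=-1→XO./XXX/OO.; (2,2)=-1→XO./XX./OOX
ply 3, O at XOX/XX./OO. | (1,2)=+1→XOX/XXO/OO.*; (2,2)=+1→XOX/XX./OOO
ply 4: XOX/XXO/OO. is terminal -1 (X); from X../XX./OO. depth 8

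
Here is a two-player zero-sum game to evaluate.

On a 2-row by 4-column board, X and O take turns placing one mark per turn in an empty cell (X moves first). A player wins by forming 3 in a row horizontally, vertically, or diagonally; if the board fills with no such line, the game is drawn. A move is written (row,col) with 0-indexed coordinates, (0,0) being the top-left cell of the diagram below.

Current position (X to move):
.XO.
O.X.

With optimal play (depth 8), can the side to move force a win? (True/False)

X winning at [.XO./O.X.]: False

ply 1, X at .XO./O.X. | (0,0)=+0→XXO./O.X.*; (0,3)=+0→.XOX/O.X.; (1,1)=+0→.XO./OXX.; (1,3)=+0→.XO./O.XX
ply 2, O at XXO./O.X. | (0,3)=+0→XXOO/O.X.*; (1,1)=+0→XXO./OOX.; (1,3)=+0→XXO./O.XO
ply 3, X at XXOO/O.X. | (1,1)=+0→XXOO/OXX.*; (1,3)=+0→XXOO/O.XX
ply 4, O at XXOO/OXX. | (1,3)=+0→XXOO/OXXO*
ply 5: XXOO/OXXO is terminal +0 (X); from .XO./O.X. depth 8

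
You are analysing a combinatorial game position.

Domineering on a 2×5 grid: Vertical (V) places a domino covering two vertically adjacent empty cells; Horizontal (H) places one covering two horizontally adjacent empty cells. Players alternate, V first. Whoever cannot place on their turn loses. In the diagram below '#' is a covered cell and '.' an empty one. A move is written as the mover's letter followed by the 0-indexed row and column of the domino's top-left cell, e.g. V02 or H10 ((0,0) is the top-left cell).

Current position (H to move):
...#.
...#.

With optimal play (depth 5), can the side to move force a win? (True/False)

ply 1, H at ...#./...#. | H00=-1→##.#./...#.*; H01=-1→.###./...#.; H10=-1→...#./##.#.; H11=-1→...#./.###.
ply 2, V at ##.#./...#. | V02=+1→####./..##.*; V04=-1→##.##/...##
ply 3, H at ####./..##. | H10=-1→####./####.*
ply 4, V at ####./####. | V04=+1→#####/#####*
ply 5: #####/##### is terminal -1 (H); from ...#./...#. depth 5

H winning at [...#./...#.]: False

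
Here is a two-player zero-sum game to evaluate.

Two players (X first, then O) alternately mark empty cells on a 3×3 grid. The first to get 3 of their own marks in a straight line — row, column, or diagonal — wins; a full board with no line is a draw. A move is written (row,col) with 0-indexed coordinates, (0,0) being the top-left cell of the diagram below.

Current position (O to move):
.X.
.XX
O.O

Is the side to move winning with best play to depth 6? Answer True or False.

[.X./.XX/O.O] O move#1: (0,0):-1/OX./.XX/O.O, (0,2):-1/.XO/.XX/O.O, (1,0):-1/.X./OXX/O.O, (2,1):+1/.X./.XX/OOO*
[.X./.XX/OOO] end (terminal -1, X#2); searched .X./.XX/O.O to 6

O winning at [.X./.XX/O.O]: True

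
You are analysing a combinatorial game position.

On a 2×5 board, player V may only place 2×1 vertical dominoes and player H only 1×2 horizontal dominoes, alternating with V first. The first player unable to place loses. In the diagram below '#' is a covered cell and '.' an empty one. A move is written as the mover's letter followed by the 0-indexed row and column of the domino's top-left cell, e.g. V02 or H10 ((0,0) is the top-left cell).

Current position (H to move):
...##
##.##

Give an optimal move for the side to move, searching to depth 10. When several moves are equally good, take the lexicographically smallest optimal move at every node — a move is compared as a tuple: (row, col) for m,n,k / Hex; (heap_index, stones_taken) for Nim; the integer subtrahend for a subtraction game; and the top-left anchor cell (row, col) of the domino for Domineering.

[...##/##.##] H move#1: H00:-1/##.##/##.##, H01:+1/.####/##.##*
[.####/##.##] end (terminal -1, V#2); searched ...##/##.## to 10

H's best at [...##/##.##]: H01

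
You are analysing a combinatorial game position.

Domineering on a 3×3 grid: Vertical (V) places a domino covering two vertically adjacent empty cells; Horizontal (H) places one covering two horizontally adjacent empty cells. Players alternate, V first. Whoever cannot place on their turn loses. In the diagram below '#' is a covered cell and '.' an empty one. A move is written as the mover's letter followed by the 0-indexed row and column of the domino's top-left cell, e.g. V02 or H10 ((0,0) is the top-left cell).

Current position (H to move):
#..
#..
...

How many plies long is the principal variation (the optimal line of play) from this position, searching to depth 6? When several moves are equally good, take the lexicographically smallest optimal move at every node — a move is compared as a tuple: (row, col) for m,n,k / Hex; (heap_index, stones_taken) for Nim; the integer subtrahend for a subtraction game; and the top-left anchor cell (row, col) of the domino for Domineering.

PV length from [#../#../...]: 1 ply

[#../#../...] H move#1: H01:-1/###/#../..., H11:+1/#../###/...*, H20:-1/#../#../##., H21:-1/#../#../.##
[#../###/...] end (terminal -1, V#2); searched #../#../... to 6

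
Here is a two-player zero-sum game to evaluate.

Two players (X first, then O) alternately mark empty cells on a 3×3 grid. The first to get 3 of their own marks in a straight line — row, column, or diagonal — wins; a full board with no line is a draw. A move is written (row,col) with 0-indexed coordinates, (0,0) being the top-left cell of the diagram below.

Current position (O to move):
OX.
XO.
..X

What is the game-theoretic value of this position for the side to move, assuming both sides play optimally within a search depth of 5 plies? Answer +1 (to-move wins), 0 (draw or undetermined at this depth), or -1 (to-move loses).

value(OX./XO./..X, O) = 0

p1 O@[OX./XO./..X]: (0,2)[OXO/XO./..X]+0* (1,2)[OX./XOO/..X]+0 (2,0)[OX./XO./O.X]+0 (2,1)[OX./XO./.OX]+0
p2 X@[OXO/XO./..X]: (1,2)[OXO/XOX/..X]-1 (2,0)[OXO/XO./X.X]+0* (2,1)[OXO/XO./.XX]-1
p3 O@[OXO/XO./X.X]: (1,2)[OXO/XOO/X.X]-1 (2,1)[OXO/XO./XOX]+0*
p4 X@[OXO/XO./XOX]: (1,2)[OXO/XOX/XOX]+0*
p5 O@[OXO/XOX/XOX] terminal +0; root [OX./XO./..X] d5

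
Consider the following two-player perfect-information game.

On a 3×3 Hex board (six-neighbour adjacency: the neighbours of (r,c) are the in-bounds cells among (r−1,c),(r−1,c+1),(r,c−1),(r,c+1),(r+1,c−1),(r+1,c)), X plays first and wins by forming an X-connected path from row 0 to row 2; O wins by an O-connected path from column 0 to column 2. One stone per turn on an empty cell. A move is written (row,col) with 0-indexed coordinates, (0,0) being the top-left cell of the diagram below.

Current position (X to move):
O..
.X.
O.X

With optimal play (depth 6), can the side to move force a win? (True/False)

p1 X@[O../.X./O.X]: (0,1)[OX./.X./O.X]+1* (0,2)[O.X/.X./O.X]+1 (1,0)[O../XX./O.X]+1 (1,2)[O../.XX/O.X]+1 (2,1)[O../.X./OXX]+1
p2 O@[OX./.X./O.X]: (0,2)[OXO/.X./O.X]-1* (1,0)[OX./OX./O.X]-1 (1,2)[OX./.XO/O.X]-1 (2,1)[OX./.X./OOX]-1
p3 X@[OXO/.X./O.X]: (1,0)[OXO/XX./O.X]+1* (1,2)[OXO/.XX/O.X]+1 (2,1)[OXO/.X./OXX]+1
p4 O@[OXO/XX./O.X]: (1,2)[OXO/XXO/O.X]-1* (2,1)[OXO/XX./OOX]-1
p5 X@[OXO/XXO/O.X]: (2,1)[OXO/XXO/OXX]+1*
p6 O@[OXO/XXO/OXX] terminal -1; root [O../.X./O.X] d6

X winning at [O../.X./O.X]: True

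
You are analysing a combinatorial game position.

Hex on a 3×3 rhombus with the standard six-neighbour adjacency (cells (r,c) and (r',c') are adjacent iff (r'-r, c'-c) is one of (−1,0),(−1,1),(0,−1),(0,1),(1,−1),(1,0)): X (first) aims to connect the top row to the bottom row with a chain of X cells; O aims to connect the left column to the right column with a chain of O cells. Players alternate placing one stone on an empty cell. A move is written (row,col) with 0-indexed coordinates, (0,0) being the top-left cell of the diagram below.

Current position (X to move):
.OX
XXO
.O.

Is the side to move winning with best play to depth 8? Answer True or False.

X winning at [.OX/XXO/.O.]: True

p1 X@[.OX/XXO/.O.]: (0,0)[XOX/XXO/.O.]-1 (2,0)[.OX/XXO/XO.]+1* (2,2)[.OX/XXO/.OX]-1
p2 O@[.OX/XXO/XO.] terminal -1; root [.OX/XXO/.O.] d8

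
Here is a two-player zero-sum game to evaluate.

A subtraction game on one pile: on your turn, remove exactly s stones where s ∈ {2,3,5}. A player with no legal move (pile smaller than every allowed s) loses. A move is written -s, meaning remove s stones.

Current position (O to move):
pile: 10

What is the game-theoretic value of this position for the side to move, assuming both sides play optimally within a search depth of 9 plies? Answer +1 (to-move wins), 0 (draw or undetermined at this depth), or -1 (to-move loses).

value(10, O) = +1

[10] O move#1: -2:+1/8*, -3:+1/7, -5:-1/5
[8] X move#2: -2:-1/6*, -3:-1/5, -5:-1/3
[6] O move#3: -2:-1/4, -3:-1/3, -5:+1/1*
[1] end (terminal -1, X#4); searched 10 to 9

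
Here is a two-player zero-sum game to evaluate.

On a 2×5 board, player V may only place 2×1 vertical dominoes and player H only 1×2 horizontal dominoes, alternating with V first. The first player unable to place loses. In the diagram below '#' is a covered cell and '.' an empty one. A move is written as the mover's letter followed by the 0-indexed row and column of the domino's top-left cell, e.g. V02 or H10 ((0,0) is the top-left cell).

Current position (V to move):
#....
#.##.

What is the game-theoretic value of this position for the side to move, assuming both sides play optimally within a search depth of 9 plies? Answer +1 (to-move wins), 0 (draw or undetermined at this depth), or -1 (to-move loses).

value(#..../#.##., V) = -1

p1 V@[#..../#.##.]: V01[##.../####.]-1* V04[#...#/#.###]-1
p2 H@[##.../####.]: H02[####./####.]-1 H03[##.##/####.]+1*
p3 V@[##.##/####.] terminal -1; root [#..../#.##.] d9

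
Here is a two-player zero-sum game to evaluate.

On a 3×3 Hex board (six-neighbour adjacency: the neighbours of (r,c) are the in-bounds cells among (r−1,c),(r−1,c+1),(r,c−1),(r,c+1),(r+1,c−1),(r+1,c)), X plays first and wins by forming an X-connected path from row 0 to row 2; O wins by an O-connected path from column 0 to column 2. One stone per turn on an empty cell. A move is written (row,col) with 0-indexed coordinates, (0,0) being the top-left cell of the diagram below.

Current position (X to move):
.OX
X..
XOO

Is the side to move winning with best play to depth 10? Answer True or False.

p1 X@[.OX/X../XOO]: (0,0)[XOX/X../XOO]+1* (1,1)[.OX/XX./XOO]+1 (1,2)[.OX/X.X/XOO]+1
p2 O@[XOX/X../XOO] terminal -1; root [.OX/X../XOO] d10

X winning at [.OX/X../XOO]: True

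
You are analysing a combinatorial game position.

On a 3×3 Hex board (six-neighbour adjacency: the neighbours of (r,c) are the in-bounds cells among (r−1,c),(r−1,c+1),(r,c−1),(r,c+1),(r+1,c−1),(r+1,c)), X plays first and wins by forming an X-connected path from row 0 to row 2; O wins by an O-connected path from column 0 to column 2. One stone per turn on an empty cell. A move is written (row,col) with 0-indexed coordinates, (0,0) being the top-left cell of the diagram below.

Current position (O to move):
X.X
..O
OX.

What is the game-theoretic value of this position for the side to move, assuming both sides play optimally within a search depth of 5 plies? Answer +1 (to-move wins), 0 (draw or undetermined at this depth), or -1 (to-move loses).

[X.X/..O/OX.] O move#1: (0,1):-1/XOX/..O/OX., (1,0):-1/X.X/O.O/OX., (1,1):+1/X.X/.OO/OX.*, (2,2):-1/X.X/..O/OXO
[X.X/.OO/OX.] end (terminal -1, X#2); searched X.X/..O/OX. to 5

value(X.X/..O/OX., O) = +1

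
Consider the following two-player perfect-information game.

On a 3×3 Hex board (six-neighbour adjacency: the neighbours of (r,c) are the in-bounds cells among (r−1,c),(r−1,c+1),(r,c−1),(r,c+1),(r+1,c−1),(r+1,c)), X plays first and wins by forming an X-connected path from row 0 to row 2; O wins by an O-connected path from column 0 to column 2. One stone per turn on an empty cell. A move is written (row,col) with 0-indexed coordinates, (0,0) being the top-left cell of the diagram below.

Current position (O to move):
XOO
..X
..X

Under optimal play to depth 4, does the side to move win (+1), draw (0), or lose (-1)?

value(XOO/..X/..X, O) = +1

ply 1, O at XOO/..X/..X | (1,0)=+1→XOO/O.X/..X*; (1,1)=+1→XOO/.OX/..X; (2,0)=+1→XOO/..X/O.X; (2,1)=-1→XOO/..X/.OX
ply 2: XOO/O.X/..X is terminal -1 (X); from XOO/..X/..X depth 4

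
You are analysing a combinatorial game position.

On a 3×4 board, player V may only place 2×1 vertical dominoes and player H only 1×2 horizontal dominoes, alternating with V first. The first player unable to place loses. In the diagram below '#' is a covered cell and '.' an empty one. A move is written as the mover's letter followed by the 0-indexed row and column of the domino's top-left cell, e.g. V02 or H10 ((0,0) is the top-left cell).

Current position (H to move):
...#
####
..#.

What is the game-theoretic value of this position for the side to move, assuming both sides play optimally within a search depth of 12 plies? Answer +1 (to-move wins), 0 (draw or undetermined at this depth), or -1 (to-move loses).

value(...#/####/..#., H) = +1

ply 1, H at ...#/####/..#. | H00=+1→##.#/####/..#.*; H01=+1→.###/####/..#.; H20=+1→...#/####/###.
ply 2: ##.#/####/..#. is terminal -1 (V); from ...#/####/..#. depth 12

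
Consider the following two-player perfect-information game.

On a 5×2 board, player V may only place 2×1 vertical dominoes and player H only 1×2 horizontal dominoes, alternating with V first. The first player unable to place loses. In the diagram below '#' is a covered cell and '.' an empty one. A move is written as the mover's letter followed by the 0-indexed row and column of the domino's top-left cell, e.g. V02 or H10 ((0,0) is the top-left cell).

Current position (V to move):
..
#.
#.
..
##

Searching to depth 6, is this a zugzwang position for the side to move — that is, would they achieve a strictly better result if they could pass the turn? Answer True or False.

[../#./#./../##] V move#1: V01:-1/.#/##/#./../##*, V11:-1/../##/##/../##, V21:-1/../#./##/.#/##
[.#/##/#./../##] H move#2: H30:+1/.#/##/#./##/##*
[.#/##/#./##/##] end (terminal -1, V#3); searched ../#./#./../## to 6
pass branch (H moves first from the same position):
  | [../#./#./../##] H move#1: H00:-1/##/#./#./../##*, H30:-1/../#./#./##/##
  | [##/#./#./../##] V move#2: V11:-1/##/##/##/../##, V21:+1/##/#./##/.#/##*
  | [##/#./##/.#/##] end (terminal -1, H#3); searched ../#./#./../## to 6
V moving scores -1; V passing scores +1

zugzwang(../#./#./../##, V) = True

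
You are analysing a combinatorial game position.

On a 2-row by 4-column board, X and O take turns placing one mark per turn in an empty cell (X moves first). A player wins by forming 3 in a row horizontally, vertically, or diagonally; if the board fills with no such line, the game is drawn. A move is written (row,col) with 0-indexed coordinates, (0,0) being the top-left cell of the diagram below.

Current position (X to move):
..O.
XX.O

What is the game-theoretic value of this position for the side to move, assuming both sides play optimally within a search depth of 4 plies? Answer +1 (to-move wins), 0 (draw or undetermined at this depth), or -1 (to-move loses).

ply 1, X at ..O./XX.O | (0,0)=+0→X.O./XX.O; (0,1)=+0→.XO./XX.O; (0,3)=+0→..OX/XX.O; (1,2)=+1→..O./XXXO*
ply 2: ..O./XXXO is terminal -1 (O); from ..O./XX.O depth 4

value(..O./XX.O, X) = +1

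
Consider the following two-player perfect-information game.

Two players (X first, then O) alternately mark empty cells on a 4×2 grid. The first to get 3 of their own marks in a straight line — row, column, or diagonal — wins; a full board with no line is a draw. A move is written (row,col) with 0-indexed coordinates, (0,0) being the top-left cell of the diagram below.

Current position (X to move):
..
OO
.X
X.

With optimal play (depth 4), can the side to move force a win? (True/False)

ply 1, X at ../OO/.X/X. | (0,0)=+0→X./OO/.X/X.*; (0,1)=+0→.X/OO/.X/X.; (2,0)=+0→../OO/XX/X.; (3,1)=+0→../OO/.X/XX
ply 2, O at X./OO/.X/X. | (0,1)=+0→XO/OO/.X/X.*; (2,0)=+0→X./OO/OX/X.; (3,1)=+0→X./OO/.X/XO
ply 3, X at XO/OO/.X/X. | (2,0)=+0→XO/OO/XX/X.*; (3,1)=+0→XO/OO/.X/XX
ply 4, O at XO/OO/XX/X. | (3,1)=+0→XO/OO/XX/XO*
ply 5: XO/OO/XX/XO is terminal +0 (X); from ../OO/.X/X. depth 4

X winning at [../OO/.X/X.]: False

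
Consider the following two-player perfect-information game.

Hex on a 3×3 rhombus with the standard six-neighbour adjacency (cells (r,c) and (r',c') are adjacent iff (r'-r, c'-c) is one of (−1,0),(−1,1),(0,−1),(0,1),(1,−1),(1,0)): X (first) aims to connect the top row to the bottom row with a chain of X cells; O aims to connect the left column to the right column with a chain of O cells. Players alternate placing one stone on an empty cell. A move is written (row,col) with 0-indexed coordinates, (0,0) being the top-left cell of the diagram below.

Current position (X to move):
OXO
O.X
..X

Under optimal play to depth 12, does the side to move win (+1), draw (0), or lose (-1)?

p1 X@[OXO/O.X/..X]: (1,1)[OXO/OXX/..X]+1* (2,0)[OXO/O.X/X.X]-1 (2,1)[OXO/O.X/.XX]-1
p2 O@[OXO/OXX/..X] terminal -1; root [OXO/O.X/..X] d12

value(OXO/O.X/..X, X) = +1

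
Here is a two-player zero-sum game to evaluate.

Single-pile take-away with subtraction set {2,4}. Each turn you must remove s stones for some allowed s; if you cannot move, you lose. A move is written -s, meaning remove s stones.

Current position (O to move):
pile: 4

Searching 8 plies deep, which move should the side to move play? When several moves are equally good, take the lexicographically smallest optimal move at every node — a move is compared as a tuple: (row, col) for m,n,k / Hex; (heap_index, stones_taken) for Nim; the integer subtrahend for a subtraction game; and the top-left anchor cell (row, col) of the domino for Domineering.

O's best at [4]: -4

[4] O move#1: -2:-1/2, -4:+1/0*
[0] end (terminal -1, X#2); searched 4 to 8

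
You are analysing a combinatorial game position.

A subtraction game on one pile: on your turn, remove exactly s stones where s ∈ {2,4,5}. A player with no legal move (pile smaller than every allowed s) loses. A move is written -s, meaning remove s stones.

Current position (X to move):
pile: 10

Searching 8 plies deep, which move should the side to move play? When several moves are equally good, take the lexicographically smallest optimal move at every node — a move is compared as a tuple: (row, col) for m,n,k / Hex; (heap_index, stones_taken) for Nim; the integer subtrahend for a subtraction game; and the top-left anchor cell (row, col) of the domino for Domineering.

X's best at [10]: -2

[10] X move#1: -2:+1/8*, -4:-1/6, -5:-1/5
[8] O move#2: -2:-1/6*, -4:-1/4, -5:-1/3
[6] X move#3: -2:-1/4, -4:-1/2, -5:+1/1*
[1] end (terminal -1, O#4); searched 10 to 8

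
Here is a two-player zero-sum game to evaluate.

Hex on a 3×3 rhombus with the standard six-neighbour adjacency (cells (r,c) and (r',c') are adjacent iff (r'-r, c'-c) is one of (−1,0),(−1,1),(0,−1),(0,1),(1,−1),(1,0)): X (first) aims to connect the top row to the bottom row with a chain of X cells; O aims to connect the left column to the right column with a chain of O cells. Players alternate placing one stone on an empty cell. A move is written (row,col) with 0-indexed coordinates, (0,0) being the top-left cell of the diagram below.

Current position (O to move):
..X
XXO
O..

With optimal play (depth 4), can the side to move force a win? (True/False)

p1 O@[..X/XXO/O..]: (0,0)[O.X/XXO/O..]-1 (0,1)[.OX/XXO/O..]-1 (2,1)[..X/XXO/OO.]+1* (2,2)[..X/XXO/O.O]-1
p2 X@[..X/XXO/OO.] terminal -1; root [..X/XXO/O..] d4

O winning at [..X/XXO/O..]: True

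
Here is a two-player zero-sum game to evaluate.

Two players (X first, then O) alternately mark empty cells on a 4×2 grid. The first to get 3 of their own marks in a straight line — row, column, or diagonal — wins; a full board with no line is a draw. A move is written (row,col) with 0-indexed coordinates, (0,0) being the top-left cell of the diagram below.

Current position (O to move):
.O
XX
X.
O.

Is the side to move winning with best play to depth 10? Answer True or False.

p1 O@[.O/XX/X./O.]: (0,0)[OO/XX/X./O.]+0* (2,1)[.O/XX/XO/O.]-1 (3,1)[.O/XX/X./OO]-1
p2 X@[OO/XX/X./O.]: (2,1)[OO/XX/XX/O.]+0* (3,1)[OO/XX/X./OX]+0
p3 O@[OO/XX/XX/O.]: (3,1)[OO/XX/XX/OO]+0*
p4 X@[OO/XX/XX/OO] terminal +0; root [.O/XX/X./O.] d10

O winning at [.O/XX/X./O.]: False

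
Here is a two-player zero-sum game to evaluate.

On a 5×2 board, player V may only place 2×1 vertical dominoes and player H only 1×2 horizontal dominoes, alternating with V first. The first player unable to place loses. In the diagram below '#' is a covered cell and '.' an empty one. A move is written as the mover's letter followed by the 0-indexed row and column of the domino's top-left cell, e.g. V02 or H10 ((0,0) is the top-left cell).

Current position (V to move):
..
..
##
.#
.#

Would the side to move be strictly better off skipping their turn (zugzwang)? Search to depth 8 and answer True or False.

p1 V@[../../##/.#/.#]: V00[#./#./##/.#/.#]+1* V01[.#/.#/##/.#/.#]+1 V30[../../##/##/##]-1
p2 H@[#./#./##/.#/.#] terminal -1; root [../../##/.#/.#] d8
pass branch (H moves first from the same position):
  | p1 H@[../../##/.#/.#]: H00[##/../##/.#/.#]+1* H10[../##/##/.#/.#]+1
  | p2 V@[##/../##/.#/.#]: V30[##/../##/##/##]-1*
  | p3 H@[##/../##/##/##]: H10[##/##/##/##/##]+1*
  | p4 V@[##/##/##/##/##] terminal -1; root [../../##/.#/.#] d8
V moving scores +1; V passing scores -1

zugzwang(../../##/.#/.#, V) = False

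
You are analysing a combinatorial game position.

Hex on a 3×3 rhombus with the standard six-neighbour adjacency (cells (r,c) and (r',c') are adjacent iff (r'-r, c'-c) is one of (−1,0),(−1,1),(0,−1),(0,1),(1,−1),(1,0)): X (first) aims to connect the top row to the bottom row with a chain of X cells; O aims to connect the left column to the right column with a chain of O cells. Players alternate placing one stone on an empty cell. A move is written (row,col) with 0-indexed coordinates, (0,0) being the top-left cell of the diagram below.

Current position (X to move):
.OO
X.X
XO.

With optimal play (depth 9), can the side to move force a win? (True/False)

p1 X@[.OO/X.X/XO.]: (0,0)[XOO/X.X/XO.]+1* (1,1)[.OO/XXX/XO.]-1 (2,2)[.OO/X.X/XOX]-1
p2 O@[XOO/X.X/XO.] terminal -1; root [.OO/X.X/XO.] d9

X winning at [.OO/X.X/XO.]: True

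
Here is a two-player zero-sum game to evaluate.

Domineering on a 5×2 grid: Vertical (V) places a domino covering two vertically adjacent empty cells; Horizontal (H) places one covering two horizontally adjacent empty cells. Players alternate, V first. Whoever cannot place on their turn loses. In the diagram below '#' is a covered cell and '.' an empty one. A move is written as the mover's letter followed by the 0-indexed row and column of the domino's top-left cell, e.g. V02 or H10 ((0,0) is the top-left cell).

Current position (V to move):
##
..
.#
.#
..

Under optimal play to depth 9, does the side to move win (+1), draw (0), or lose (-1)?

ply 1, V at ##/../.#/.#/.. | V10=-1→##/#./##/.#/..*; V20=-1→##/../##/##/..; V30=-1→##/../.#/##/#.
ply 2, H at ##/#./##/.#/.. | H40=+1→##/#./##/.#/##*
ply 3: ##/#./##/.#/## is terminal -1 (V); from ##/../.#/.#/.. depth 9

value(##/../.#/.#/.., V) = -1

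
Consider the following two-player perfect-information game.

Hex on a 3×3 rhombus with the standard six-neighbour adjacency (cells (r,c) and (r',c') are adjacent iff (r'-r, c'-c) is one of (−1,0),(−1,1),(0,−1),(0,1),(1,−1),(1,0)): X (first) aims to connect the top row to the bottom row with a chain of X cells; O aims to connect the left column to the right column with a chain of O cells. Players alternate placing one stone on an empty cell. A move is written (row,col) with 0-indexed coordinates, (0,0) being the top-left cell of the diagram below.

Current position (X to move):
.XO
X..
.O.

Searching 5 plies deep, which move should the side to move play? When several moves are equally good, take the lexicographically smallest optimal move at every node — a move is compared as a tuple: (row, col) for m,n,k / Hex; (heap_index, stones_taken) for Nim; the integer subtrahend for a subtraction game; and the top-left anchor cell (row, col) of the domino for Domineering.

X's best at [.XO/X../.O.]: (2,0)

ply 1, X at .XO/X../.O. | (0,0)=-1→XXO/X../.O.; (1,1)=-1→.XO/XX./.O.; (1,2)=-1→.XO/X.X/.O.; (2,0)=+1→.XO/X../XO.*; (2,2)=-1→.XO/X../.OX
ply 2: .XO/X../XO. is terminal -1 (O); from .XO/X../.O. depth 5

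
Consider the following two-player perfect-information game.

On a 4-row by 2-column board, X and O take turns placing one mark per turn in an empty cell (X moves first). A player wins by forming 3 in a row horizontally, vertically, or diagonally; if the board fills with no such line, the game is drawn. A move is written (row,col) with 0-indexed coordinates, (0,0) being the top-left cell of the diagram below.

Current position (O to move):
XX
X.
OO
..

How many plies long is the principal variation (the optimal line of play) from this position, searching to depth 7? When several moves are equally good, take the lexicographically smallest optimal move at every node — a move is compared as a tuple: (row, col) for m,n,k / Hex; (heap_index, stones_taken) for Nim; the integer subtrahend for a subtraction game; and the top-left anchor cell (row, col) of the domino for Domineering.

PV length from [XX/X./OO/..]: 3 plies

ply 1, O at XX/X./OO/.. | (1,1)=+0→XX/XO/OO/..*; (3,0)=+0→XX/X./OO/O.; (3,1)=+0→XX/X./OO/.O
ply 2, X at XX/XO/OO/.. | (3,0)=-1→XX/XO/OO/X.; (3,1)=+0→XX/XO/OO/.X*
ply 3, O at XX/XO/OO/.X | (3,0)=+0→XX/XO/OO/OX*
ply 4: XX/XO/OO/OX is terminal +0 (X); from XX/X./OO/.. depth 7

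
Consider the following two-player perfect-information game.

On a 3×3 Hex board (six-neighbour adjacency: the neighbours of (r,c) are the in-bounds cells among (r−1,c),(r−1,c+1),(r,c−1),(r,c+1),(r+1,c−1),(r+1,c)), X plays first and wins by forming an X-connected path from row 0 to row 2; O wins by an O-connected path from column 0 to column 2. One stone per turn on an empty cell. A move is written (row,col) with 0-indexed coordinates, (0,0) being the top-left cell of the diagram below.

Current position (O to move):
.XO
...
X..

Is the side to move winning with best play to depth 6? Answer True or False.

O winning at [.XO/.../X..]: False

p1 O@[.XO/.../X..]: (0,0)[OXO/.../X..]-1* (1,0)[.XO/O../X..]-1 (1,1)[.XO/.O./X..]-1 (1,2)[.XO/..O/X..]-1 (2,1)[.XO/.../XO.]-1 (2,2)[.XO/.../X.O]-1
p2 X@[OXO/.../X..]: (1,0)[OXO/X../X..]+1* (1,1)[OXO/.X./X..]+1 (1,2)[OXO/..X/X..]+1 (2,1)[OXO/.../XX.]+1 (2,2)[OXO/.../X.X]+1
p3 O@[OXO/X../X..] terminal -1; root [.XO/.../X..] d6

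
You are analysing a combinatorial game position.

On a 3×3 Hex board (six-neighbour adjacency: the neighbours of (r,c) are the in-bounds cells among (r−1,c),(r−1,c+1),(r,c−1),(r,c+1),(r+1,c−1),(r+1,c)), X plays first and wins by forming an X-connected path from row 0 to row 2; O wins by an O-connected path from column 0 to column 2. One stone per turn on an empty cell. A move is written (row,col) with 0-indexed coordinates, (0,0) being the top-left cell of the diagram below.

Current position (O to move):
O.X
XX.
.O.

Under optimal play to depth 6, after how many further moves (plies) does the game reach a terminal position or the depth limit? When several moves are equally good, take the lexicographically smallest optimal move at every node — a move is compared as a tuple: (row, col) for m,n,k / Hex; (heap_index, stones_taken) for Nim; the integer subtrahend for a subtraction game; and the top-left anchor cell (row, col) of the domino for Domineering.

PV length from [O.X/XX./.O.]: 3 plies

[O.X/XX./.O.] O move#1: (0,1):-1/OOX/XX./.O., (1,2):-1/O.X/XXO/.O., (2,0):+1/O.X/XX./OO.*, (2,2):-1/O.X/XX./.OO
[O.X/XX./OO.] X move#2: (0,1):-1/OXX/XX./OO.*, (1,2):-1/O.X/XXX/OO., (2,2):-1/O.X/XX./OOX
[OXX/XX./OO.] O move#3: (1,2):+1/OXX/XXO/OO.*, (2,2):+1/OXX/XX./OOO
[OXX/XXO/OO.] end (terminal -1, X#4); searched O.X/XX./.O. to 6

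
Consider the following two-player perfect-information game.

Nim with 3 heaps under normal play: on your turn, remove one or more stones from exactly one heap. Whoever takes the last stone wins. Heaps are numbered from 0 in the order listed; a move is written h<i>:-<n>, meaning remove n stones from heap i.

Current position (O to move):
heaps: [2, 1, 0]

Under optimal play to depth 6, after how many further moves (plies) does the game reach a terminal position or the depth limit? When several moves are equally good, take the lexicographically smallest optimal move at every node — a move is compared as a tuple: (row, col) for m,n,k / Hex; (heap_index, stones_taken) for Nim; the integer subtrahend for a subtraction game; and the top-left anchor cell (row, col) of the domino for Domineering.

PV length from [(2,1,0)]: 3 plies

p1 O@[(2,1,0)]: h0:-1[(1,1,0)]+1* h0:-2[(0,1,0)]-1 h1:-1[(2,0,0)]-1
p2 X@[(1,1,0)]: h0:-1[(0,1,0)]-1* h1:-1[(1,0,0)]-1
p3 O@[(0,1,0)]: h1:-1[(0,0,0)]+1*
p4 X@[(0,0,0)] terminal -1; root [(2,1,0)] d6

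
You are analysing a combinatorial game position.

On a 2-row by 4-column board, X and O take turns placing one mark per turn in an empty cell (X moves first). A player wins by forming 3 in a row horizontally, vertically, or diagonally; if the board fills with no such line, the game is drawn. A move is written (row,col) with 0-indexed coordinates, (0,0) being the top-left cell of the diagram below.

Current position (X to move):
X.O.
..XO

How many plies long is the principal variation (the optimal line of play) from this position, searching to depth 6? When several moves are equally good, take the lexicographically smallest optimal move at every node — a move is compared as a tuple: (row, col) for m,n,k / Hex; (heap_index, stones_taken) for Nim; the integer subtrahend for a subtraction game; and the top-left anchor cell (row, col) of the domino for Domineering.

ply 1, X at X.O./..XO | (0,1)=+0→XXO./..XO*; (0,3)=+0→X.OX/..XO; (1,0)=+0→X.O./X.XO; (1,1)=+0→X.O./.XXO
ply 2, O at XXO./..XO | (0,3)=+0→XXOO/..XO*; (1,0)=+0→XXO./O.XO; (1,1)=+0→XXO./.OXO
ply 3, X at XXOO/..XO | (1,0)=+0→XXOO/X.XO*; (1,1)=+0→XXOO/.XXO
ply 4, O at XXOO/X.XO | (1,1)=+0→XXOO/XOXO*
ply 5: XXOO/XOXO is terminal +0 (X); from X.O./..XO depth 6

PV length from [X.O./..XO]: 4 plies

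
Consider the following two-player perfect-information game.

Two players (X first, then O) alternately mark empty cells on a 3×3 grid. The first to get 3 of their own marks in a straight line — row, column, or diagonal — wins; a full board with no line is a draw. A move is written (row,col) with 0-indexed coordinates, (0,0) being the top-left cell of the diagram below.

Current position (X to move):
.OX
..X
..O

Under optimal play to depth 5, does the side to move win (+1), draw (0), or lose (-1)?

ply 1, X at .OX/..X/..O | (0,0)=-1→XOX/..X/..O; (1,0)=-1→.OX/X.X/..O; (1,1)=+1→.OX/.XX/..O*; (2,0)=-1→.OX/..X/X.O; (2,1)=+0→.OX/..X/.XO
ply 2, O at .OX/.XX/..O | (0,0)=-1→OOX/.XX/..O*; (1,0)=-1→.OX/OXX/..O; (2,0)=-1→.OX/.XX/O.O; (2,1)=-1→.OX/.XX/.OO
ply 3, X at OOX/.XX/..O | (1,0)=+1→OOX/XXX/..O*; (2,0)=+1→OOX/.XX/X.O; (2,1)=+1→OOX/.XX/.XO
ply 4: OOX/XXX/..O is terminal -1 (O); from .OX/..X/..O depth 5

value(.OX/..X/..O, X) = +1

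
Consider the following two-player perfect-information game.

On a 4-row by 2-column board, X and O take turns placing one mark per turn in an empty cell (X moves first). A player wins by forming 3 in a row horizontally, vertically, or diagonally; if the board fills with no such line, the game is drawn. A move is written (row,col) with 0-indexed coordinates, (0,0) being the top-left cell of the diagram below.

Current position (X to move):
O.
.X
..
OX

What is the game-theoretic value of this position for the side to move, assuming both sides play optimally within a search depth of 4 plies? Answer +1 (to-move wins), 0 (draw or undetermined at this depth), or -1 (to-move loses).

value(O./.X/../OX, X) = +1

p1 X@[O./.X/../OX]: (0,1)[OX/.X/../OX]+0 (1,0)[O./XX/../OX]+0 (2,0)[O./.X/X./OX]+0 (2,1)[O./.X/.X/OX]+1*
p2 O@[O./.X/.X/OX] terminal -1; root [O./.X/../OX] d4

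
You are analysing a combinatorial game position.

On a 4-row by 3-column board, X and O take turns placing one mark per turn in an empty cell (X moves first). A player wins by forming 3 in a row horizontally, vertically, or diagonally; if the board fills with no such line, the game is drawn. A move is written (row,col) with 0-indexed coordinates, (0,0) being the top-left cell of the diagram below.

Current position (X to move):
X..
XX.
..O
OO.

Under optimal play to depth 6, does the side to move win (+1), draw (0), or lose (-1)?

p1 X@[X../XX./..O/OO.]: (0,1)[XX./XX./..O/OO.]-1 (0,2)[X.X/XX./..O/OO.]-1 (1,2)[X../XXX/..O/OO.]+1* (2,0)[X../XX./X.O/OO.]+1 (2,1)[X../XX./.XO/OO.]-1 (3,2)[X../XX./..O/OOX]+1
p2 O@[X../XXX/..O/OO.] terminal -1; root [X../XX./..O/OO.] d6

value(X../XX./..O/OO., X) = +1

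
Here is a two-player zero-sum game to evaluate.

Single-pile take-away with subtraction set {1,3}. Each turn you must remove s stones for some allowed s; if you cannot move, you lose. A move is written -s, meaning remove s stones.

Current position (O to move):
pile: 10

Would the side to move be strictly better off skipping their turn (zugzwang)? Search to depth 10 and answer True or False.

zugzwang(10, O) = True

ply 1, O at 10 | -1=-1→9*; -3=-1→7
ply 2, X at 9 | -1=+1→8*; -3=+1→6
ply 3, O at 8 | -1=-1→7*; -3=-1→5
ply 4, X at 7 | -1=+1→6*; -3=+1→4
ply 5, O at 6 | -1=-1→5*; -3=-1→3
ply 6, X at 5 | -1=+1→4*; -3=+1→2
ply 7, O at 4 | -1=-1→3*; -3=-1→1
ply 8, X at 3 | -1=+1→2*; -3=+1→0
ply 9, O at 2 | -1=-1→1*
ply 10, X at 1 | -1=+1→0*
ply 11: 0 is terminal -1 (O); from 10 depth 10
pass branch (X moves first from the same position):
  | ply 1, X at 10 | -1=-1→9*; -3=-1→7
  | ply 2, O at 9 | -1=+1→8*; -3=+1→6
  | ply 3, X at 8 | -1=-1→7*; -3=-1→5
  | ply 4, O at 7 | -1=+1→6*; -3=+1→4
  | ply 5, X at 6 | -1=-1→5*; -3=-1→3
  | ply 6, O at 5 | -1=+1→4*; -3=+1→2
  | ply 7, X at 4 | -1=-1→3*; -3=-1→1
  | ply 8, O at 3 | -1=+1→2*; -3=+1→0
  | ply 9, X at 2 | -1=-1→1*
  | ply 10, O at 1 | -1=+1→0*
  | ply 11: 0 is terminal -1 (X); from 10 depth 10
O moving scores -1; O passing scores +1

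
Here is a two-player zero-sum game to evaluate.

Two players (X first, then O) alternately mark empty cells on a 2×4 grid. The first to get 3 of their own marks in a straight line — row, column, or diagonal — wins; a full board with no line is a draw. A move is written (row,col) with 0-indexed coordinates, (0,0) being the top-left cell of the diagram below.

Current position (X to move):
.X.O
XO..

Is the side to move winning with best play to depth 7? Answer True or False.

[.X.O/XO..] X move#1: (0,0):+0/XX.O/XO..*, (0,2):+0/.XXO/XO.., (1,2):+0/.X.O/XOX., (1,3):+0/.X.O/XO.X
[XX.O/XO..] O move#2: (0,2):+0/XXOO/XO..*, (1,2):-1/XX.O/XOO., (1,3):-1/XX.O/XO.O
[XXOO/XO..] X move#3: (1,2):+0/XXOO/XOX.*, (1,3):+0/XXOO/XO.X
[XXOO/XOX.] O move#4: (1,3):+0/XXOO/XOXO*
[XXOO/XOXO] end (terminal +0, X#5); searched .X.O/XO.. to 7

X winning at [.X.O/XO..]: False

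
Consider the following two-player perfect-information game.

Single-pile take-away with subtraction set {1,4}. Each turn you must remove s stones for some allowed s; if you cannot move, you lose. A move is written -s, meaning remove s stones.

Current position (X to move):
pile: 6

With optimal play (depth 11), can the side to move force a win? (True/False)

p1 X@[6]: -1[5]+1* -4[2]+1
p2 O@[5]: -1[4]-1* -4[1]-1
p3 X@[4]: -1[3]-1 -4[0]+1*
p4 O@[0] terminal -1; root [6] d11

X winning at [6]: True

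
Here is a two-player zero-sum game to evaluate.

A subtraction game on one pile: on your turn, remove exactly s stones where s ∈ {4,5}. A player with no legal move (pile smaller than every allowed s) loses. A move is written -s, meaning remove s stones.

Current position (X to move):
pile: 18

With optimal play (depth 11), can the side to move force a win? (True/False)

p1 X@[18]: -4[14]-1* -5[13]-1
p2 O@[14]: -4[10]+1* -5[9]+1
p3 X@[10]: -4[6]-1* -5[5]-1
p4 O@[6]: -4[2]+1* -5[1]+1
p5 X@[2] terminal -1; root [18] d11

X winning at [18]: False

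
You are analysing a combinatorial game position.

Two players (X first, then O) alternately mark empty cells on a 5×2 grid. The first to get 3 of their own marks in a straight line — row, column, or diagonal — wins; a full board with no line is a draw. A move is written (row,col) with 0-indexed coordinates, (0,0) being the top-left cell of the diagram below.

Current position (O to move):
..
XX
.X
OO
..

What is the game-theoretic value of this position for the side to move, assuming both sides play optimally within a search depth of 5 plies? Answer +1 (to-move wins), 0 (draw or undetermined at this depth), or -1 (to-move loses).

value(../XX/.X/OO/.., O) = 0

p1 O@[../XX/.X/OO/..]: (0,0)[O./XX/.X/OO/..]-1 (0,1)[.O/XX/.X/OO/..]+0* (2,0)[../XX/OX/OO/..]-1 (4,0)[../XX/.X/OO/O.]-1 (4,1)[../XX/.X/OO/.O]-1
p2 X@[.O/XX/.X/OO/..]: (0,0)[XO/XX/.X/OO/..]+0* (2,0)[.O/XX/XX/OO/..]+0 (4,0)[.O/XX/.X/OO/X.]+0 (4,1)[.O/XX/.X/OO/.X]+0
p3 O@[XO/XX/.X/OO/..]: (2,0)[XO/XX/OX/OO/..]+0* (4,0)[XO/XX/.X/OO/O.]-1 (4,1)[XO/XX/.X/OO/.O]-1
p4 X@[XO/XX/OX/OO/..]: (4,0)[XO/XX/OX/OO/X.]+0* (4,1)[XO/XX/OX/OO/.X]-1
p5 O@[XO/XX/OX/OO/X.]: (4,1)[XO/XX/OX/OO/XO]+0*
p6 X@[XO/XX/OX/OO/XO] terminal +0; root [../XX/.X/OO/..] d5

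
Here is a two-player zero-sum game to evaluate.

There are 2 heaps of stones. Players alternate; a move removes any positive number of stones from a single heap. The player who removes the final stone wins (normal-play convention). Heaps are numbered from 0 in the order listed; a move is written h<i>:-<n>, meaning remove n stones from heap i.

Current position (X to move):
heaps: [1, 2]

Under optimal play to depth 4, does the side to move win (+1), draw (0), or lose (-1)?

value((1,2), X) = +1

[(1,2)] X move#1: h0:-1:-1/(0,2), h1:-1:+1/(1,1)*, h1:-2:-1/(1,0)
[(1,1)] O move#2: h0:-1:-1/(0,1)*, h1:-1:-1/(1,0)
[(0,1)] X move#3: h1:-1:+1/(0,0)*
[(0,0)] end (terminal -1, O#4); searched (1,2) to 4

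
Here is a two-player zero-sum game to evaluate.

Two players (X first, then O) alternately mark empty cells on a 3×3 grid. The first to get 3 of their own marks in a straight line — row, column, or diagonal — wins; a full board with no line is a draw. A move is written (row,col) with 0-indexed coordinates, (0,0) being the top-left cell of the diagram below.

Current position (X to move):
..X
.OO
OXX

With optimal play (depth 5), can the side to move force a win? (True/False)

ply 1, X at ..X/.OO/OXX | (0,0)=-1→X.X/.OO/OXX; (0,1)=-1→.XX/.OO/OXX; (1,0)=+0→..X/XOO/OXX*
ply 2, O at ..X/XOO/OXX | (0,0)=+0→O.X/XOO/OXX*; (0,1)=+0→.OX/XOO/OXX
ply 3, X at O.X/XOO/OXX | (0,1)=+0→OXX/XOO/OXX*
ply 4: OXX/XOO/OXX is terminal +0 (O); from ..X/.OO/OXX depth 5

X winning at [..X/.OO/OXX]: False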